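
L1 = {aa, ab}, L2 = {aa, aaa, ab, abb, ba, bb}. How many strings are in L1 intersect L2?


L1 = {aa, ab}
L2 = {aa, aaa, ab, abb, ba, bb}
Checking each string in L1 against L2:
  'aa': in L2? Yes
  'ab': in L2? Yes
Intersection = {aa, ab}
|L1 ∩ L2| = 2

2


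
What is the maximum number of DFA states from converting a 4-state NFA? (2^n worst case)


NFA has 4 states
Subset construction: each DFA state = subset of NFA states
Maximum subsets = 2^4
2^4 = 16

16


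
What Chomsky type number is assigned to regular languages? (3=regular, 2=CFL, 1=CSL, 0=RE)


Chomsky hierarchy levels:
  Type 3: Regular (DFA/NFA/regex)
  Type 2: Context-free (PDA)
  Type 1: Context-sensitive
  Type 0: Recursively enumerable (TM)
'regular' corresponds to Type 3

3


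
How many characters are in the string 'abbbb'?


String: 'abbbb'
Counting characters:
  'a' appears 1 time(s)
  'b' appears 4 time(s)
Total length = 1 + 4 = 5

5


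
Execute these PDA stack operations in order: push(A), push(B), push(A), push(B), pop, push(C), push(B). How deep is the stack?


Tracing stack operations:
  push(A) -> stack = [A], depth=1
  push(B) -> stack = [A,B], depth=2
  push(A) -> stack = [A,B,A], depth=3
  push(B) -> stack = [A,B,A,B], depth=4
  pop -> removed B, stack = [A,B,A], depth=3
  push(C) -> stack = [A,B,A,C], depth=4
  push(B) -> stack = [A,B,A,C,B], depth=5
Final depth = 5

5


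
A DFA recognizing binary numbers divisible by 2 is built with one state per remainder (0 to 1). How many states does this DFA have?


Divisibility by 2 is tracked via the remainder mod 2: 0, 1, ..., 1
The construction assigns one state to each remainder
Number of remainders = 2

2


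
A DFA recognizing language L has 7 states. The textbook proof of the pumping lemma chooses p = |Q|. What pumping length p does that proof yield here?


Pumping lemma for regular languages (standard proof):
Take p = |Q|, the number of DFA states.
Any string of length >= |Q| passes through |Q|+1 states while reading its first |Q| symbols,
so by pigeonhole some state repeats, giving the loop that can be pumped.
Here |Q| = 7
Therefore the proof uses p = 7

7


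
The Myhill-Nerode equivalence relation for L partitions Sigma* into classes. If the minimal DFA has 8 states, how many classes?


Myhill-Nerode theorem:
Number of equivalence classes = number of states in minimal DFA
Minimal DFA states = 8
Therefore equivalence classes = 8

8


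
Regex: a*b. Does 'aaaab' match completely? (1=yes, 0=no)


Pattern: a*b
String: 'aaaab'
Pattern requires: zero or more 'a's followed by exactly one 'b'
Found 4 leading 'a's
Remaining: 'b'
Remaining is exactly 'b' -> match
Result: 1

1


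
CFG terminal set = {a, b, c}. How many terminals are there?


Terminal symbols: a, b, c
Counting each: a (#1), b (#2), c (#3)
Total = 3

3


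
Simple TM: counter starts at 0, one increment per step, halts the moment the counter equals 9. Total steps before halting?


Counter starts at 0. Counting sequence:
  Step 1: counter = 1
  Step 2: counter = 2
  Step 3: counter = 3
  Step 4: counter = 4
  Step 5: counter = 5
  Step 6: counter = 6
  ...
  Step 9: counter = 9
Counter reached 9 -> halt
Total steps = 9

9


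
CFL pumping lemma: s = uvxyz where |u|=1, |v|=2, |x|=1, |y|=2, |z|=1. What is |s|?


|s| = |u| + |v| + |x| + |y| + |z|
= 1 + 2 + 1 + 2 + 1
= 3 + 1 + 3
= 4 + 3
= 7

7


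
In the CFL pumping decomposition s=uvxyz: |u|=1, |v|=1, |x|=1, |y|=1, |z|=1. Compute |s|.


|s| = |u| + |v| + |x| + |y| + |z|
= 1 + 1 + 1 + 1 + 1
= 2 + 1 + 2
= 3 + 2
= 5

5


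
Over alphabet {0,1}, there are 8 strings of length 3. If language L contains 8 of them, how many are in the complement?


Alphabet: {0,1}
String length: 3
Total strings of length 3 = 2^3 = 8
Strings in L = 8
Complement = total - |L|
= 8 - 8
= 0

0


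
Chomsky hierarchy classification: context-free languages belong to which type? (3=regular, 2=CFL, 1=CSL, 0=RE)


Chomsky hierarchy levels:
  Type 3: Regular (DFA/NFA/regex)
  Type 2: Context-free (PDA)
  Type 1: Context-sensitive
  Type 0: Recursively enumerable (TM)
'context-free' corresponds to Type 2

2


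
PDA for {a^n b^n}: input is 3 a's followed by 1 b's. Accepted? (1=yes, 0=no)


Language requires equal numbers of a's and b's
PDA pushes for each 'a', pops for each 'b'
Number of a's = 3
Number of b's = 1
3 != 1 -> Reject

0


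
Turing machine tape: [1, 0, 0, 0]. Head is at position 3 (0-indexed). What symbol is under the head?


Tape: [1, 0, 0, 0]
Positions: 0 1 2 3
Values:    1 0 0 0
Head at position 3
tape[3] = 0

0


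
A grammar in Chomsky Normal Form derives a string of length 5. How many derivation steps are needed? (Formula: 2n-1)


Chomsky Normal Form derivation:
String length n = 5
Each step either:
  - Splits a nonterminal into two (n-1 such steps)
  - Converts a nonterminal to terminal (n such steps)
Total = (n-1) + n = 2n - 1
= 2(5) - 1
= 10 - 1
= 9

9


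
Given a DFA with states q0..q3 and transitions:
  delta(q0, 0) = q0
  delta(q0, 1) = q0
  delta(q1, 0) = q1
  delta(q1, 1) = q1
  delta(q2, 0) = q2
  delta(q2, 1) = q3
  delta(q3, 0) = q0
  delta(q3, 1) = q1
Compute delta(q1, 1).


Looking up transition function:
delta(q1, 1) in the table
Row: q1, Column: 1
Result: q1

q1


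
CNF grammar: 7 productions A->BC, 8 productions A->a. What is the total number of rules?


CNF allows two rule forms:
  A -> BC (binary): 7 rules
  A -> a (terminal): 8 rules
Total = 7 + 8 = 15

15


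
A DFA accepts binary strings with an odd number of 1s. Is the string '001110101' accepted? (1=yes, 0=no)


DFA has 2 states: q_even (start, accept=no) and q_odd
Processing string '001110101' character by character:
  Position 0: read '0', 1-count=0 -> q_even (no change)
  Position 1: read '0', 1-count=0 -> q_even (no change)
  Position 2: read '1', 1-count=1 -> q_odd
  Position 3: read '1', 1-count=2 -> q_even
  Position 4: read '1', 1-count=3 -> q_odd
  Position 5: read '0', 1-count=3 -> q_odd (no change)
  Position 6: read '1', 1-count=4 -> q_even
  Position 7: read '0', 1-count=4 -> q_even (no change)
  Position 8: read '1', 1-count=5 -> q_odd
Final state: q_odd, total 1s = 5 (odd); the DFA requires an odd count -> accept

1


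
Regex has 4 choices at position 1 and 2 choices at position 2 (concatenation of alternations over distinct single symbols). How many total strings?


First group: 4 alternatives
Second group: 2 alternatives
Concatenation: each choice from group 1 pairs with each from group 2
Total = 4 x 2 = 8

8


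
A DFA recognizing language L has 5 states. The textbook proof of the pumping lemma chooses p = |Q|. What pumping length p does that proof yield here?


Pumping lemma for regular languages (standard proof):
Take p = |Q|, the number of DFA states.
Any string of length >= |Q| passes through |Q|+1 states while reading its first |Q| symbols,
so by pigeonhole some state repeats, giving the loop that can be pumped.
Here |Q| = 5
Therefore the proof uses p = 5

5


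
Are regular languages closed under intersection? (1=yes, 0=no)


Regular languages are closed under all standard operations:
- Union: Yes (product construction)
- Intersection: Yes (product construction)
- Complement: Yes (swap accept/reject)
- Concatenation: Yes (NFA construction)
Operation: intersection -> Closed

1


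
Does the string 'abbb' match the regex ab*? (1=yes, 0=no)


Pattern: ab*
String: 'abbb'
Pattern requires: exactly one 'a' followed by zero or more 'b's
First char is 'a' -> OK
Rest 'bbb': all b's? Yes
Result: 1

1


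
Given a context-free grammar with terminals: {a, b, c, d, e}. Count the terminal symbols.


Terminal symbols: a, b, c, d, e
Counting each: a (#1), b (#2), c (#3), d (#4), e (#5)
Total = 5

5


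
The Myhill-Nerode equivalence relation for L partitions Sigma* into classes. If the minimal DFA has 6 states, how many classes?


Myhill-Nerode theorem:
Number of equivalence classes = number of states in minimal DFA
Minimal DFA states = 6
Therefore equivalence classes = 6

6


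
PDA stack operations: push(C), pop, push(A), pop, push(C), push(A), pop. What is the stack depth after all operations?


Tracing stack operations:
  push(C) -> stack = [C], depth=1
  pop -> removed C, stack = [], depth=0
  push(A) -> stack = [A], depth=1
  pop -> removed A, stack = [], depth=0
  push(C) -> stack = [C], depth=1
  push(A) -> stack = [C,A], depth=2
  pop -> removed A, stack = [C], depth=1
Final depth = 1

1


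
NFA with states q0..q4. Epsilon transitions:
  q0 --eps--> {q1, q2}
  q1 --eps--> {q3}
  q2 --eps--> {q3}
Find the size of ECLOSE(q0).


Starting from q0
Initialize closure = {q0}
Follow epsilon from q0 -> add q1
Follow epsilon from q0 -> add q2
Follow epsilon from q2 -> add q3
Final closure: {q0, q1, q2, q3}
Size = 4

4


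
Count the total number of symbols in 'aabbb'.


String: 'aabbb'
Counting characters:
  'a' appears 2 time(s)
  'b' appears 3 time(s)
Total length = 2 + 3 = 5

5


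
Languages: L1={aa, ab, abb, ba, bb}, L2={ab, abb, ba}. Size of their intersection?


L1 = {aa, ab, abb, ba, bb}
L2 = {ab, abb, ba}
Checking each string in L1 against L2:
  'aa': in L2? No
  'ab': in L2? Yes
  'abb': in L2? Yes
  'ba': in L2? Yes
  'bb': in L2? No
Intersection = {ab, abb, ba}
|L1 ∩ L2| = 3

3


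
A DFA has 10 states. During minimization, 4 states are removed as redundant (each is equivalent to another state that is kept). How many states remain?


Original DFA: 10 states
Redundant states removed: 4
Minimized states = original - removed
= 10 - 4
= 6

6


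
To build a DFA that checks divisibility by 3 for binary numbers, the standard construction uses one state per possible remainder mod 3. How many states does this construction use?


Divisibility by 3 is tracked via the remainder mod 3: 0, 1, ..., 2
The construction assigns one state to each remainder
Number of remainders = 3

3


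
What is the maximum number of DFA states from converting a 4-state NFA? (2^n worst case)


NFA has 4 states
Subset construction: each DFA state = subset of NFA states
Maximum subsets = 2^4
2^4 = 16

16


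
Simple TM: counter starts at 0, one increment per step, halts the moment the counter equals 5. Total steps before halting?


Counter starts at 0. Counting sequence:
  Step 1: counter = 1
  Step 2: counter = 2
  Step 3: counter = 3
  Step 4: counter = 4
  Step 5: counter = 5
Counter reached 5 -> halt
Total steps = 5

5


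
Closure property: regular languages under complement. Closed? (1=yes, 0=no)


Regular languages are closed under:
- Union (DFA product construction)
- Intersection (DFA product construction)
- Complement (swap accept/reject states)
- Concatenation (NFA construction)
- Kleene star (NFA construction)
complement is in this list
Therefore: closed

1


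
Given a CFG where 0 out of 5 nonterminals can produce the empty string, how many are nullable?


Nonterminals: {S, A, B, C, D}
A nonterminal is nullable if it can derive epsilon
Counting nullable nonterminals: 0
Total nullable = 0

0


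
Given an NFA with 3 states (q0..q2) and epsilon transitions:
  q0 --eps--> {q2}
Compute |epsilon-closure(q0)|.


Starting from q0
Initialize closure = {q0}
Follow epsilon from q0 -> add q2
Final closure: {q0, q2}
Size = 2

2


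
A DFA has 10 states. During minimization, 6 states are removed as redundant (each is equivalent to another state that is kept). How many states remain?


Original DFA: 10 states
Redundant states removed: 6
Minimized states = original - removed
= 10 - 6
= 4

4


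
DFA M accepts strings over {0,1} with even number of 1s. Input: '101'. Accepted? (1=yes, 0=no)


DFA has 2 states: q_even (start, accept=yes) and q_odd
Processing string '101' character by character:
  Position 0: read '1', 1-count=1 -> q_odd
  Position 1: read '0', 1-count=1 -> q_odd (no change)
  Position 2: read '1', 1-count=2 -> q_even
Final state: q_even, total 1s = 2 (even); the DFA requires an even count -> accept

1


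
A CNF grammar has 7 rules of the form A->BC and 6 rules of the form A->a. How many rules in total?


CNF allows two rule forms:
  A -> BC (binary): 7 rules
  A -> a (terminal): 6 rules
Total = 7 + 6 = 13

13


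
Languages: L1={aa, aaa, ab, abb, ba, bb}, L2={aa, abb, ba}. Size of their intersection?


L1 = {aa, aaa, ab, abb, ba, bb}
L2 = {aa, abb, ba}
Checking each string in L1 against L2:
  'aa': in L2? Yes
  'aaa': in L2? No
  'ab': in L2? No
  'abb': in L2? Yes
  'ba': in L2? Yes
  'bb': in L2? No
Intersection = {aa, abb, ba}
|L1 ∩ L2| = 3

3


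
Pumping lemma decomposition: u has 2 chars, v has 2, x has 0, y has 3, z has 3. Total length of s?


|s| = |u| + |v| + |x| + |y| + |z|
= 2 + 2 + 0 + 3 + 3
= 4 + 0 + 6
= 4 + 6
= 10

10


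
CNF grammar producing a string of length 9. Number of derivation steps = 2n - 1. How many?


Chomsky Normal Form derivation:
String length n = 9
Each step either:
  - Splits a nonterminal into two (n-1 such steps)
  - Converts a nonterminal to terminal (n such steps)
Total = (n-1) + n = 2n - 1
= 2(9) - 1
= 18 - 1
= 17

17


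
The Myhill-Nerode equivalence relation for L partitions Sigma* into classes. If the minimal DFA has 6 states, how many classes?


Myhill-Nerode theorem:
Number of equivalence classes = number of states in minimal DFA
Minimal DFA states = 6
Therefore equivalence classes = 6

6


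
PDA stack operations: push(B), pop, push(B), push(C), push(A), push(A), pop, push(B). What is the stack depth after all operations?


Tracing stack operations:
  push(B) -> stack = [B], depth=1
  pop -> removed B, stack = [], depth=0
  push(B) -> stack = [B], depth=1
  push(C) -> stack = [B,C], depth=2
  push(A) -> stack = [B,C,A], depth=3
  push(A) -> stack = [B,C,A,A], depth=4
  pop -> removed A, stack = [B,C,A], depth=3
  push(B) -> stack = [B,C,A,B], depth=4
Final depth = 4

4


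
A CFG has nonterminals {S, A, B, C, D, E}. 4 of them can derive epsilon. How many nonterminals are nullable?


Nonterminals: {S, A, B, C, D, E}
A nonterminal is nullable if it can derive epsilon
Counting nullable nonterminals: 4
Total nullable = 4

4


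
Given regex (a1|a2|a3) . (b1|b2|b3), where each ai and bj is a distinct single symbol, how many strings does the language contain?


First group: 3 alternatives
Second group: 3 alternatives
Concatenation: each choice from group 1 pairs with each from group 2
Total = 3 x 3 = 9

9


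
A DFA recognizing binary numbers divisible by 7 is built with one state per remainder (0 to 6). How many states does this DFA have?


Divisibility by 7 is tracked via the remainder mod 7: 0, 1, ..., 6
The construction assigns one state to each remainder
Number of remainders = 7

7


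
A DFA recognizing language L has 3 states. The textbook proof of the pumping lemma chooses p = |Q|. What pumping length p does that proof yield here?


Pumping lemma for regular languages (standard proof):
Take p = |Q|, the number of DFA states.
Any string of length >= |Q| passes through |Q|+1 states while reading its first |Q| symbols,
so by pigeonhole some state repeats, giving the loop that can be pumped.
Here |Q| = 3
Therefore the proof uses p = 3

3


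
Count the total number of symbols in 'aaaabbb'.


String: 'aaaabbb'
Counting characters:
  'a' appears 4 time(s)
  'b' appears 3 time(s)
Total length = 4 + 3 = 7

7


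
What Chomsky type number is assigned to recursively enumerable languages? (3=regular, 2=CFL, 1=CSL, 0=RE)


Chomsky hierarchy levels:
  Type 3: Regular (DFA/NFA/regex)
  Type 2: Context-free (PDA)
  Type 1: Context-sensitive
  Type 0: Recursively enumerable (TM)
'recursively enumerable' corresponds to Type 0

0


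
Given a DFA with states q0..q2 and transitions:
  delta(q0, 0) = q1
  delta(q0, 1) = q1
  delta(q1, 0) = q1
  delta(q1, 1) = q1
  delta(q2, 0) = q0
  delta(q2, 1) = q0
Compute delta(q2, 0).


Looking up transition function:
delta(q2, 0) in the table
Row: q2, Column: 0
Result: q0

q0


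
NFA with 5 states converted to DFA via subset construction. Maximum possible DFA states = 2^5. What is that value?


NFA has 5 states
Subset construction: each DFA state = subset of NFA states
Maximum subsets = 2^5
2^5 = 32

32


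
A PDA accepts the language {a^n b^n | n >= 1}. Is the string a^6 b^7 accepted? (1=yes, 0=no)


Language requires equal numbers of a's and b's
PDA pushes for each 'a', pops for each 'b'
Number of a's = 6
Number of b's = 7
6 != 7 -> Reject

0


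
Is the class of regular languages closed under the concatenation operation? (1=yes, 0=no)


Regular languages are closed under:
- Union (DFA product construction)
- Intersection (DFA product construction)
- Complement (swap accept/reject states)
- Concatenation (NFA construction)
- Kleene star (NFA construction)
concatenation is in this list
Therefore: closed

1


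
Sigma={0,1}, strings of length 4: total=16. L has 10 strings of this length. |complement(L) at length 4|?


Alphabet: {0,1}
String length: 4
Total strings of length 4 = 2^4 = 16
Strings in L = 10
Complement = total - |L|
= 16 - 10
= 6

6


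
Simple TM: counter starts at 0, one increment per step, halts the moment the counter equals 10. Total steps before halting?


Counter starts at 0. Counting sequence:
  Step 1: counter = 1
  Step 2: counter = 2
  Step 3: counter = 3
  Step 4: counter = 4
  Step 5: counter = 5
  Step 6: counter = 6
  ...
  Step 10: counter = 10
Counter reached 10 -> halt
Total steps = 10

10


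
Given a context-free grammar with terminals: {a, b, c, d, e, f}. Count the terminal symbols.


Terminal symbols: a, b, c, d, e, f
Counting each: a (#1), b (#2), c (#3), d (#4), e (#5), f (#6)
Total = 6

6


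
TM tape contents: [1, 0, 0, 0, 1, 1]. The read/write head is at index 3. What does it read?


Tape: [1, 0, 0, 0, 1, 1]
Positions: 0 1 2 3 4 5
Values:    1 0 0 0 1 1
Head at position 3
tape[3] = 0

0


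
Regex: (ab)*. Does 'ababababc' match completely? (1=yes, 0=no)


Pattern: (ab)*
String: 'ababababc'
Pattern requires: zero or more repetitions of 'ab'
Length 9 is odd -> cannot be (ab)* -> no match
Result: 0

0


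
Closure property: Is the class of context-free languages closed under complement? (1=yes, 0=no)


CFL closure properties:
  Closed under: union, concatenation, Kleene star
  NOT closed under: intersection, complement
Operation 'complement' is in not-closed list -> No (not closed)

0


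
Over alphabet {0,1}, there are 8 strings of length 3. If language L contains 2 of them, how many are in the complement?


Alphabet: {0,1}
String length: 3
Total strings of length 3 = 2^3 = 8
Strings in L = 2
Complement = total - |L|
= 8 - 2
= 6

6


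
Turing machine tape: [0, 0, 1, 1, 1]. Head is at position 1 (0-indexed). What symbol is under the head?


Tape: [0, 0, 1, 1, 1]
Positions: 0 1 2 3 4
Values:    0 0 1 1 1
Head at position 1
tape[1] = 0

0


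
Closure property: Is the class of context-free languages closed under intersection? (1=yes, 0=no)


CFL closure properties:
  Closed under: union, concatenation, Kleene star
  NOT closed under: intersection, complement
Operation 'intersection' is in not-closed list -> No (not closed)

0


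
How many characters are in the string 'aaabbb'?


String: 'aaabbb'
Counting characters:
  'a' appears 3 time(s)
  'b' appears 3 time(s)
Total length = 3 + 3 = 6

6


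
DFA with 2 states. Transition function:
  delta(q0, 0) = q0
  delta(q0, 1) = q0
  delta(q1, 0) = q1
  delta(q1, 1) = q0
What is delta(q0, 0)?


Looking up transition function:
delta(q0, 0) in the table
Row: q0, Column: 0
Result: q0

q0


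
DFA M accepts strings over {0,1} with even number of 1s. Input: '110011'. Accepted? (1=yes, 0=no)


DFA has 2 states: q_even (start, accept=yes) and q_odd
Processing string '110011' character by character:
  Position 0: read '1', 1-count=1 -> q_odd
  Position 1: read '1', 1-count=2 -> q_even
  Position 2: read '0', 1-count=2 -> q_even (no change)
  Position 3: read '0', 1-count=2 -> q_even (no change)
  Position 4: read '1', 1-count=3 -> q_odd
  Position 5: read '1', 1-count=4 -> q_even
Final state: q_even, total 1s = 4 (even); the DFA requires an even count -> accept

1


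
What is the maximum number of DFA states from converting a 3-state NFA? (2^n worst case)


NFA has 3 states
Subset construction: each DFA state = subset of NFA states
Maximum subsets = 2^3
2^3 = 8

8


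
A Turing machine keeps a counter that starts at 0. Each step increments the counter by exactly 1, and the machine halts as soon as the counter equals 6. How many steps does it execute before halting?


Counter starts at 0. Counting sequence:
  Step 1: counter = 1
  Step 2: counter = 2
  Step 3: counter = 3
  Step 4: counter = 4
  Step 5: counter = 5
  Step 6: counter = 6
Counter reached 6 -> halt
Total steps = 6

6


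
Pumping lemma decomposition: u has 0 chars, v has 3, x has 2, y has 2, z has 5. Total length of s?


|s| = |u| + |v| + |x| + |y| + |z|
= 0 + 3 + 2 + 2 + 5
= 3 + 2 + 7
= 5 + 7
= 12

12


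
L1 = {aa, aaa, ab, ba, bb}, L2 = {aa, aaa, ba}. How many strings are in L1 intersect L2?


L1 = {aa, aaa, ab, ba, bb}
L2 = {aa, aaa, ba}
Checking each string in L1 against L2:
  'aa': in L2? Yes
  'aaa': in L2? Yes
  'ab': in L2? No
  'ba': in L2? Yes
  'bb': in L2? No
Intersection = {aa, aaa, ba}
|L1 ∩ L2| = 3

3


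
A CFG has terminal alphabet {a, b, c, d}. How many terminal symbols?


Terminal symbols: a, b, c, d
Counting each: a (#1), b (#2), c (#3), d (#4)
Total = 4

4


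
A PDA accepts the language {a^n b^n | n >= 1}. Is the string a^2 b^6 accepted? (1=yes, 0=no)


Language requires equal numbers of a's and b's
PDA pushes for each 'a', pops for each 'b'
Number of a's = 2
Number of b's = 6
2 != 6 -> Reject

0


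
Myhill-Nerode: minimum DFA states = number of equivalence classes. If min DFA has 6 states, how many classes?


Myhill-Nerode theorem:
Number of equivalence classes = number of states in minimal DFA
Minimal DFA states = 6
Therefore equivalence classes = 6

6


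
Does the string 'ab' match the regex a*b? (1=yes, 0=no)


Pattern: a*b
String: 'ab'
Pattern requires: zero or more 'a's followed by exactly one 'b'
Found 1 leading 'a's
Remaining: 'b'
Remaining is exactly 'b' -> match
Result: 1

1


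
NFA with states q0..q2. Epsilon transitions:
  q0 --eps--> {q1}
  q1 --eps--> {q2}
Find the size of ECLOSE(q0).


Starting from q0
Initialize closure = {q0}
Follow epsilon from q0 -> add q1
Follow epsilon from q1 -> add q2
Final closure: {q0, q1, q2}
Size = 3

3


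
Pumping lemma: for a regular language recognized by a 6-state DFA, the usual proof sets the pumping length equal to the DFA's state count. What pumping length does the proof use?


Pumping lemma for regular languages (standard proof):
Take p = |Q|, the number of DFA states.
Any string of length >= |Q| passes through |Q|+1 states while reading its first |Q| symbols,
so by pigeonhole some state repeats, giving the loop that can be pumped.
Here |Q| = 6
Therefore the proof uses p = 6

6


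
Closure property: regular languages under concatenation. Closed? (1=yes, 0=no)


Regular languages are closed under:
- Union (DFA product construction)
- Intersection (DFA product construction)
- Complement (swap accept/reject states)
- Concatenation (NFA construction)
- Kleene star (NFA construction)
concatenation is in this list
Therefore: closed

1


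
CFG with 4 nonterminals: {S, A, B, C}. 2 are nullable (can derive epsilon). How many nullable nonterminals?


Nonterminals: {S, A, B, C}
A nonterminal is nullable if it can derive epsilon
Counting nullable nonterminals: 2
Total nullable = 2

2


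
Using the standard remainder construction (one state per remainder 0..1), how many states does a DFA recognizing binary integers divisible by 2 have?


Divisibility by 2 is tracked via the remainder mod 2: 0, 1, ..., 1
The construction assigns one state to each remainder
Number of remainders = 2

2


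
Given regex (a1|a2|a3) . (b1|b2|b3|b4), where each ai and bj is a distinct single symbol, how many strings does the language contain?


First group: 3 alternatives
Second group: 4 alternatives
Concatenation: each choice from group 1 pairs with each from group 2
Total = 3 x 4 = 12

12


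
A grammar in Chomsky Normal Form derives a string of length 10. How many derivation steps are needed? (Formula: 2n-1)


Chomsky Normal Form derivation:
String length n = 10
Each step either:
  - Splits a nonterminal into two (n-1 such steps)
  - Converts a nonterminal to terminal (n such steps)
Total = (n-1) + n = 2n - 1
= 2(10) - 1
= 20 - 1
= 19

19


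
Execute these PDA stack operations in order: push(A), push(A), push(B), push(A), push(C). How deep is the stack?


Tracing stack operations:
  push(A) -> stack = [A], depth=1
  push(A) -> stack = [A,A], depth=2
  push(B) -> stack = [A,A,B], depth=3
  push(A) -> stack = [A,A,B,A], depth=4
  push(C) -> stack = [A,A,B,A,C], depth=5
Final depth = 5

5


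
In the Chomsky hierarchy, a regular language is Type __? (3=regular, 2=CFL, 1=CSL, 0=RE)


Chomsky hierarchy levels:
  Type 3: Regular (DFA/NFA/regex)
  Type 2: Context-free (PDA)
  Type 1: Context-sensitive
  Type 0: Recursively enumerable (TM)
'regular' corresponds to Type 3

3


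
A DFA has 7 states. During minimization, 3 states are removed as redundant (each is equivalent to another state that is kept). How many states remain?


Original DFA: 7 states
Redundant states removed: 3
Minimized states = original - removed
= 7 - 3
= 4

4


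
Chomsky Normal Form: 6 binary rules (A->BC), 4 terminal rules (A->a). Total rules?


CNF allows two rule forms:
  A -> BC (binary): 6 rules
  A -> a (terminal): 4 rules
Total = 6 + 4 = 10

10


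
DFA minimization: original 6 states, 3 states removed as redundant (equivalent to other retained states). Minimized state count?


Original DFA: 6 states
Redundant states removed: 3
Minimized states = original - removed
= 6 - 3
= 3

3


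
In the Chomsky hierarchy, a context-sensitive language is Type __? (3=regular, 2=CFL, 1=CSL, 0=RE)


Chomsky hierarchy levels:
  Type 3: Regular (DFA/NFA/regex)
  Type 2: Context-free (PDA)
  Type 1: Context-sensitive
  Type 0: Recursively enumerable (TM)
'context-sensitive' corresponds to Type 1

1


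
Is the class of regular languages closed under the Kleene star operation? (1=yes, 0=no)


Regular languages are closed under:
- Union (DFA product construction)
- Intersection (DFA product construction)
- Complement (swap accept/reject states)
- Concatenation (NFA construction)
- Kleene star (NFA construction)
Kleene star is in this list
Therefore: closed

1


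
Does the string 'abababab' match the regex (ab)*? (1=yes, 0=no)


Pattern: (ab)*
String: 'abababab'
Pattern requires: zero or more repetitions of 'ab'
Pairs: ['ab', 'ab', 'ab', 'ab']
All pairs are 'ab'? Yes
Result: 1

1


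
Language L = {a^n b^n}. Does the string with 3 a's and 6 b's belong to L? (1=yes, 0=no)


Language requires equal numbers of a's and b's
PDA pushes for each 'a', pops for each 'b'
Number of a's = 3
Number of b's = 6
3 != 6 -> Reject

0


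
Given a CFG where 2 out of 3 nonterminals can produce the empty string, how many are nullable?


Nonterminals: {S, A, B}
A nonterminal is nullable if it can derive epsilon
Counting nullable nonterminals: 2
Total nullable = 2

2


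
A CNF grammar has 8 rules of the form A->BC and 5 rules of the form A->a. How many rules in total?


CNF allows two rule forms:
  A -> BC (binary): 8 rules
  A -> a (terminal): 5 rules
Total = 8 + 5 = 13

13


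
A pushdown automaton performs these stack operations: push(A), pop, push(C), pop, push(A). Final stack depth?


Tracing stack operations:
  push(A) -> stack = [A], depth=1
  pop -> removed A, stack = [], depth=0
  push(C) -> stack = [C], depth=1
  pop -> removed C, stack = [], depth=0
  push(A) -> stack = [A], depth=1
Final depth = 1

1


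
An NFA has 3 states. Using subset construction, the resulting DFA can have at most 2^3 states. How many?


NFA has 3 states
Subset construction: each DFA state = subset of NFA states
Maximum subsets = 2^3
2^3 = 8

8


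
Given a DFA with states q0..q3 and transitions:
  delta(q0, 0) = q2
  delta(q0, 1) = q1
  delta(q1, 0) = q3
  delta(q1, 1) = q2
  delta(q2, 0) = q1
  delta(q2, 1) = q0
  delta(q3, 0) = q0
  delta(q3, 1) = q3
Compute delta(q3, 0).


Looking up transition function:
delta(q3, 0) in the table
Row: q3, Column: 0
Result: q0

q0


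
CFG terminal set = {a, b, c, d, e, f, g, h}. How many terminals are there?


Terminal symbols: a, b, c, d, e, f, g, h
Counting each: a (#1), b (#2), c (#3), d (#4), e (#5), f (#6), g (#7), h (#8)
Total = 8

8


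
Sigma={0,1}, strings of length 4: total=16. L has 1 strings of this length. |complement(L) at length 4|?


Alphabet: {0,1}
String length: 4
Total strings of length 4 = 2^4 = 16
Strings in L = 1
Complement = total - |L|
= 16 - 1
= 15

15


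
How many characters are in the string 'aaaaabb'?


String: 'aaaaabb'
Counting characters:
  'a' appears 5 time(s)
  'b' appears 2 time(s)
Total length = 5 + 2 = 7

7


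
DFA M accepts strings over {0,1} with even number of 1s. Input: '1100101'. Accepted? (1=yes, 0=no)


DFA has 2 states: q_even (start, accept=yes) and q_odd
Processing string '1100101' character by character:
  Position 0: read '1', 1-count=1 -> q_odd
  Position 1: read '1', 1-count=2 -> q_even
  Position 2: read '0', 1-count=2 -> q_even (no change)
  Position 3: read '0', 1-count=2 -> q_even (no change)
  Position 4: read '1', 1-count=3 -> q_odd
  Position 5: read '0', 1-count=3 -> q_odd (no change)
  Position 6: read '1', 1-count=4 -> q_even
Final state: q_even, total 1s = 4 (even); the DFA requires an even count -> accept

1


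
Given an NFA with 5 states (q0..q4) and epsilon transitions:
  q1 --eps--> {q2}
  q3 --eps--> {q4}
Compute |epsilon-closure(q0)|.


Starting from q0
Initialize closure = {q0}
q0 has no outgoing epsilon transitions -> nothing to add
Final closure: {q0}
Size = 1

1


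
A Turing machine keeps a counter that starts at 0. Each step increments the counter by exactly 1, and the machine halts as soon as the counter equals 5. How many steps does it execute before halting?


Counter starts at 0. Counting sequence:
  Step 1: counter = 1
  Step 2: counter = 2
  Step 3: counter = 3
  Step 4: counter = 4
  Step 5: counter = 5
Counter reached 5 -> halt
Total steps = 5

5


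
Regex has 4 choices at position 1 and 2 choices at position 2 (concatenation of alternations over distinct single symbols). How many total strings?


First group: 4 alternatives
Second group: 2 alternatives
Concatenation: each choice from group 1 pairs with each from group 2
Total = 4 x 2 = 8

8


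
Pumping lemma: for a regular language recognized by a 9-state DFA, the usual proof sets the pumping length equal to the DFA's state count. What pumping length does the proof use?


Pumping lemma for regular languages (standard proof):
Take p = |Q|, the number of DFA states.
Any string of length >= |Q| passes through |Q|+1 states while reading its first |Q| symbols,
so by pigeonhole some state repeats, giving the loop that can be pumped.
Here |Q| = 9
Therefore the proof uses p = 9

9


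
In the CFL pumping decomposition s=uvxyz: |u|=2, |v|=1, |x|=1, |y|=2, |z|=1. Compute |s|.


|s| = |u| + |v| + |x| + |y| + |z|
= 2 + 1 + 1 + 2 + 1
= 3 + 1 + 3
= 4 + 3
= 7

7


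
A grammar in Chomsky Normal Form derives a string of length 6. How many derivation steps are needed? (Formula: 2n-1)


Chomsky Normal Form derivation:
String length n = 6
Each step either:
  - Splits a nonterminal into two (n-1 such steps)
  - Converts a nonterminal to terminal (n such steps)
Total = (n-1) + n = 2n - 1
= 2(6) - 1
= 12 - 1
= 11

11


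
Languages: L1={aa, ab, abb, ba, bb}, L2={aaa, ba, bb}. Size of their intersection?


L1 = {aa, ab, abb, ba, bb}
L2 = {aaa, ba, bb}
Checking each string in L1 against L2:
  'aa': in L2? No
  'ab': in L2? No
  'abb': in L2? No
  'ba': in L2? Yes
  'bb': in L2? Yes
Intersection = {ba, bb}
|L1 ∩ L2| = 2

2


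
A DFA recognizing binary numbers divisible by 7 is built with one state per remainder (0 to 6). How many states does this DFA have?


Divisibility by 7 is tracked via the remainder mod 7: 0, 1, ..., 6
The construction assigns one state to each remainder
Number of remainders = 7

7


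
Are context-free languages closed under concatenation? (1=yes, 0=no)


CFL closure properties:
  Closed under: union, concatenation, Kleene star
  NOT closed under: intersection, complement
Operation 'concatenation' is in closed list -> Yes (closed)

1


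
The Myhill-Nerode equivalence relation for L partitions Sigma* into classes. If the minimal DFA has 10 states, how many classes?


Myhill-Nerode theorem:
Number of equivalence classes = number of states in minimal DFA
Minimal DFA states = 10
Therefore equivalence classes = 10

10


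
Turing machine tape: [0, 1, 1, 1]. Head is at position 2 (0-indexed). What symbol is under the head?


Tape: [0, 1, 1, 1]
Positions: 0 1 2 3
Values:    0 1 1 1
Head at position 2
tape[2] = 1

1


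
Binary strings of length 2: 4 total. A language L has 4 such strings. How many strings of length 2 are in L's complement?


Alphabet: {0,1}
String length: 2
Total strings of length 2 = 2^2 = 4
Strings in L = 4
Complement = total - |L|
= 4 - 4
= 0

0


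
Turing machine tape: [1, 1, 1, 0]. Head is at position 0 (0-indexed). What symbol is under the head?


Tape: [1, 1, 1, 0]
Positions: 0 1 2 3
Values:    1 1 1 0
Head at position 0
tape[0] = 1

1


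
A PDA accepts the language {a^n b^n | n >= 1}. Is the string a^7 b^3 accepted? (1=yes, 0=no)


Language requires equal numbers of a's and b's
PDA pushes for each 'a', pops for each 'b'
Number of a's = 7
Number of b's = 3
7 != 3 -> Reject

0


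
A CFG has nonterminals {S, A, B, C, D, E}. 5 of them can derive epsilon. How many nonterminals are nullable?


Nonterminals: {S, A, B, C, D, E}
A nonterminal is nullable if it can derive epsilon
Counting nullable nonterminals: 5
Total nullable = 5

5


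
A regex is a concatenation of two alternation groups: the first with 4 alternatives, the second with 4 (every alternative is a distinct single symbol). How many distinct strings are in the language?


First group: 4 alternatives
Second group: 4 alternatives
Concatenation: each choice from group 1 pairs with each from group 2
Total = 4 x 4 = 16

16


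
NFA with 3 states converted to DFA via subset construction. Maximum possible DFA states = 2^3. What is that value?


NFA has 3 states
Subset construction: each DFA state = subset of NFA states
Maximum subsets = 2^3
2^3 = 8

8


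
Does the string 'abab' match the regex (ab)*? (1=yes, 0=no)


Pattern: (ab)*
String: 'abab'
Pattern requires: zero or more repetitions of 'ab'
Pairs: ['ab', 'ab']
All pairs are 'ab'? Yes
Result: 1

1


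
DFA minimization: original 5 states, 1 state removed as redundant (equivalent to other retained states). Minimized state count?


Original DFA: 5 states
Redundant states removed: 1
Minimized states = original - removed
= 5 - 1
= 4

4


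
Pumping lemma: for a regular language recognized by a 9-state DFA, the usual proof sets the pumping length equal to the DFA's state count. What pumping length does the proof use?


Pumping lemma for regular languages (standard proof):
Take p = |Q|, the number of DFA states.
Any string of length >= |Q| passes through |Q|+1 states while reading its first |Q| symbols,
so by pigeonhole some state repeats, giving the loop that can be pumped.
Here |Q| = 9
Therefore the proof uses p = 9

9


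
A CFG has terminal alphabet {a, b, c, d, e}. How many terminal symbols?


Terminal symbols: a, b, c, d, e
Counting each: a (#1), b (#2), c (#3), d (#4), e (#5)
Total = 5

5


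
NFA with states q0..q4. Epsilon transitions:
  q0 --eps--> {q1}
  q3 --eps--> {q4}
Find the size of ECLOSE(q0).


Starting from q0
Initialize closure = {q0}
Follow epsilon from q0 -> add q1
Final closure: {q0, q1}
Size = 2

2


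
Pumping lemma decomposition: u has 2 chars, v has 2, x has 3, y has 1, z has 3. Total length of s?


|s| = |u| + |v| + |x| + |y| + |z|
= 2 + 2 + 3 + 1 + 3
= 4 + 3 + 4
= 7 + 4
= 11

11


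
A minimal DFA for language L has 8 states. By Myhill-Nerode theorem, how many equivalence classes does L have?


Myhill-Nerode theorem:
Number of equivalence classes = number of states in minimal DFA
Minimal DFA states = 8
Therefore equivalence classes = 8

8


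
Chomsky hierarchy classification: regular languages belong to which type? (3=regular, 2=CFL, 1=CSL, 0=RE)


Chomsky hierarchy levels:
  Type 3: Regular (DFA/NFA/regex)
  Type 2: Context-free (PDA)
  Type 1: Context-sensitive
  Type 0: Recursively enumerable (TM)
'regular' corresponds to Type 3

3


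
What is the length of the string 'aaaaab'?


String: 'aaaaab'
Counting characters:
  'a' appears 5 time(s)
  'b' appears 1 time(s)
Total length = 5 + 1 = 6

6


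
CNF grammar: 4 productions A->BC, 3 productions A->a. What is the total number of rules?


CNF allows two rule forms:
  A -> BC (binary): 4 rules
  A -> a (terminal): 3 rules
Total = 4 + 3 = 7

7


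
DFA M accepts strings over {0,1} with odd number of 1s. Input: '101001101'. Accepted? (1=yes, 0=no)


DFA has 2 states: q_even (start, accept=no) and q_odd
Processing string '101001101' character by character:
  Position 0: read '1', 1-count=1 -> q_odd
  Position 1: read '0', 1-count=1 -> q_odd (no change)
  Position 2: read '1', 1-count=2 -> q_even
  Position 3: read '0', 1-count=2 -> q_even (no change)
  Position 4: read '0', 1-count=2 -> q_even (no change)
  Position 5: read '1', 1-count=3 -> q_odd
  Position 6: read '1', 1-count=4 -> q_even
  Position 7: read '0', 1-count=4 -> q_even (no change)
  Position 8: read '1', 1-count=5 -> q_odd
Final state: q_odd, total 1s = 5 (odd); the DFA requires an odd count -> accept

1


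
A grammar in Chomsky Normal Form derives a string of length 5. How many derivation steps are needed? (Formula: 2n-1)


Chomsky Normal Form derivation:
String length n = 5
Each step either:
  - Splits a nonterminal into two (n-1 such steps)
  - Converts a nonterminal to terminal (n such steps)
Total = (n-1) + n = 2n - 1
= 2(5) - 1
= 10 - 1
= 9

9


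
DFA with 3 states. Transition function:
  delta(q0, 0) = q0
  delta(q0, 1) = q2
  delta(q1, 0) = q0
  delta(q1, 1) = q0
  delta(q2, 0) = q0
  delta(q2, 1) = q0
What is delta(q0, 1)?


Looking up transition function:
delta(q0, 1) in the table
Row: q0, Column: 1
Result: q2

q2


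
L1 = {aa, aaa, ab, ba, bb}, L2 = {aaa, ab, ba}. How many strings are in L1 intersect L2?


L1 = {aa, aaa, ab, ba, bb}
L2 = {aaa, ab, ba}
Checking each string in L1 against L2:
  'aa': in L2? No
  'aaa': in L2? Yes
  'ab': in L2? Yes
  'ba': in L2? Yes
  'bb': in L2? No
Intersection = {aaa, ab, ba}
|L1 ∩ L2| = 3

3


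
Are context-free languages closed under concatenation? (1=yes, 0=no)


CFL closure properties:
  Closed under: union, concatenation, Kleene star
  NOT closed under: intersection, complement
Operation 'concatenation' is in closed list -> Yes (closed)

1


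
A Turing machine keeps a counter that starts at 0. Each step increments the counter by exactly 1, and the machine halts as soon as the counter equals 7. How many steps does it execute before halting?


Counter starts at 0. Counting sequence:
  Step 1: counter = 1
  Step 2: counter = 2
  Step 3: counter = 3
  Step 4: counter = 4
  Step 5: counter = 5
  Step 6: counter = 6
  Step 7: counter = 7
Counter reached 7 -> halt
Total steps = 7

7


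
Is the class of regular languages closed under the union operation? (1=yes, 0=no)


Regular languages are closed under:
- Union (DFA product construction)
- Intersection (DFA product construction)
- Complement (swap accept/reject states)
- Concatenation (NFA construction)
- Kleene star (NFA construction)
union is in this list
Therefore: closed

1
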